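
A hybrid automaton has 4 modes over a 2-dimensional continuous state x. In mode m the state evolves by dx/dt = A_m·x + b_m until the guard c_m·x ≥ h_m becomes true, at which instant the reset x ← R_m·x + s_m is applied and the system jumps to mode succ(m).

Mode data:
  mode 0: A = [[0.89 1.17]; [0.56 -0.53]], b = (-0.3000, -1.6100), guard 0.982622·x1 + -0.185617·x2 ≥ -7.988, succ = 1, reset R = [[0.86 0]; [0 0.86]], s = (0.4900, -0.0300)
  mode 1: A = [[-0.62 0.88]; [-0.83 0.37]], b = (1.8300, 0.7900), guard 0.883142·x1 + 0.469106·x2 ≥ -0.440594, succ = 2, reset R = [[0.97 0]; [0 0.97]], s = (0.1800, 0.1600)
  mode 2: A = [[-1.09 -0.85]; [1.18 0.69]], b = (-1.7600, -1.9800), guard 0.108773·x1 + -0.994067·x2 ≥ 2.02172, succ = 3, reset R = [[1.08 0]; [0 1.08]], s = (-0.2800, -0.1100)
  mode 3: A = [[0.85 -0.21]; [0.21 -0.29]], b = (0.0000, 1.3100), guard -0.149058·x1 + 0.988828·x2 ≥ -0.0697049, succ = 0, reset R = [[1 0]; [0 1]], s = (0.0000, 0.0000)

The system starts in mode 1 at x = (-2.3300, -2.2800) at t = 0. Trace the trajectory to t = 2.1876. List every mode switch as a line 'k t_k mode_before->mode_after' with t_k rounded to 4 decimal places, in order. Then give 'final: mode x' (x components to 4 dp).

Mode 1: guard c·x = -0.4406 hit at Δt = 1.2916 (t = 1.2916), x⁻ = (-0.2854, -0.4019) → reset → x⁺ = (-0.0968, -0.2299), jump to mode 2
Mode 2: guard c·x = 2.0217 hit at Δt = 0.5928 (t = 1.8844), x⁻ = (-0.3840, -2.0758) → reset → x⁺ = (-0.6947, -2.3519), jump to mode 3
Mode 3: flow for 0.3032 to horizon, guard not reached → x = (-0.7470, -1.8174)

1 1.2916 1->2
2 1.8844 2->3
final: 3 -0.7470 -1.8174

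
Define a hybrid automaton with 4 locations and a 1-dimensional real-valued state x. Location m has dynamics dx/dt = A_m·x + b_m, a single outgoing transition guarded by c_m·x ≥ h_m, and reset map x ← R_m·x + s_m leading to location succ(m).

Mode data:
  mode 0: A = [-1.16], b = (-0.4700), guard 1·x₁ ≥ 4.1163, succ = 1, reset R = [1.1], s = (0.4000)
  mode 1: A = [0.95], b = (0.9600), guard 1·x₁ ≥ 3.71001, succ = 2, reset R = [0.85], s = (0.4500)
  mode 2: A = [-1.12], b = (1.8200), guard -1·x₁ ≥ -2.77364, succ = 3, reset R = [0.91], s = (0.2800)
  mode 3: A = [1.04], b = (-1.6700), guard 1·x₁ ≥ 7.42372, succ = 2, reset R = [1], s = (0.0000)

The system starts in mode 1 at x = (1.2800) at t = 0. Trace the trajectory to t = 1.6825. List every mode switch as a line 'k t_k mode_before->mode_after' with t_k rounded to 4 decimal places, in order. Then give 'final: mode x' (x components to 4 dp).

Mode 1: guard c·x = 3.7100 hit at Δt = 0.7612 (t = 0.7612), x⁻ = (3.7100) → reset → x⁺ = (3.6035), jump to mode 2
Mode 2: guard c·x = -2.7736 hit at Δt = 0.4855 (t = 1.2467), x⁻ = (2.7736) → reset → x⁺ = (2.8040), jump to mode 3
Mode 3: flow for 0.4358 to horizon, guard not reached → x = (3.4911)

1 0.7612 1->2
2 1.2467 2->3
final: 3 3.4911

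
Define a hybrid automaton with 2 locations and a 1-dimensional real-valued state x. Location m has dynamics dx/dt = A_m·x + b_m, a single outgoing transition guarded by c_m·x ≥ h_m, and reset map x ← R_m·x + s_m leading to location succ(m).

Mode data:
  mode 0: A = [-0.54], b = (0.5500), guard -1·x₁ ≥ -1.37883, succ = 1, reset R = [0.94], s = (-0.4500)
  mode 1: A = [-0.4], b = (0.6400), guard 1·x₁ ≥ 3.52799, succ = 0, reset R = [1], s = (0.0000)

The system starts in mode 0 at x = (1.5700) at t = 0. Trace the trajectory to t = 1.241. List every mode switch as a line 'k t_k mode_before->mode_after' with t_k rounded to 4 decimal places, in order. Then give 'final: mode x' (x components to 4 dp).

1 0.7882 0->1
final: 1 0.9710

Mode 0: guard c·x = -1.3788 hit at Δt = 0.7882 (t = 0.7882), x⁻ = (1.3788) → reset → x⁺ = (0.8461), jump to mode 1
Mode 1: flow for 0.4528 to horizon, guard not reached → x = (0.9710)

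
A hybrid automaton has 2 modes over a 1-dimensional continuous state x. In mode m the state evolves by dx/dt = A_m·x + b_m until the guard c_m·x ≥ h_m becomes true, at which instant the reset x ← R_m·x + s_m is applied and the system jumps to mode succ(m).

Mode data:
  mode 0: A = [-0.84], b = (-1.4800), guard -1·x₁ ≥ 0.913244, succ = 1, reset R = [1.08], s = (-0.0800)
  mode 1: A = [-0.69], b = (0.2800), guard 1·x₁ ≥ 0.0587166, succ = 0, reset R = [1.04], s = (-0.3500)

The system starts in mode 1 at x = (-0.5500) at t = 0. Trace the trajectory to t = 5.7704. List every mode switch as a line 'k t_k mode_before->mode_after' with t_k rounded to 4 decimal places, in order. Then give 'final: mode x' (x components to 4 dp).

1 1.4681 1->0
2 2.1245 0->1
3 4.2185 1->0
4 4.8749 0->1
final: 1 -0.3878

Mode 1: guard c·x = 0.0587 hit at Δt = 1.4681 (t = 1.4681), x⁻ = (0.0587) → reset → x⁺ = (-0.2889), jump to mode 0
Mode 0: guard c·x = 0.9132 hit at Δt = 0.6564 (t = 2.1245), x⁻ = (-0.9132) → reset → x⁺ = (-1.0663), jump to mode 1
Mode 1: guard c·x = 0.0587 hit at Δt = 2.0940 (t = 4.2185), x⁻ = (0.0587) → reset → x⁺ = (-0.2889), jump to mode 0
Mode 0: guard c·x = 0.9132 hit at Δt = 0.6564 (t = 4.8749), x⁻ = (-0.9132) → reset → x⁺ = (-1.0663), jump to mode 1
Mode 1: flow for 0.8955 to horizon, guard not reached → x = (-0.3878)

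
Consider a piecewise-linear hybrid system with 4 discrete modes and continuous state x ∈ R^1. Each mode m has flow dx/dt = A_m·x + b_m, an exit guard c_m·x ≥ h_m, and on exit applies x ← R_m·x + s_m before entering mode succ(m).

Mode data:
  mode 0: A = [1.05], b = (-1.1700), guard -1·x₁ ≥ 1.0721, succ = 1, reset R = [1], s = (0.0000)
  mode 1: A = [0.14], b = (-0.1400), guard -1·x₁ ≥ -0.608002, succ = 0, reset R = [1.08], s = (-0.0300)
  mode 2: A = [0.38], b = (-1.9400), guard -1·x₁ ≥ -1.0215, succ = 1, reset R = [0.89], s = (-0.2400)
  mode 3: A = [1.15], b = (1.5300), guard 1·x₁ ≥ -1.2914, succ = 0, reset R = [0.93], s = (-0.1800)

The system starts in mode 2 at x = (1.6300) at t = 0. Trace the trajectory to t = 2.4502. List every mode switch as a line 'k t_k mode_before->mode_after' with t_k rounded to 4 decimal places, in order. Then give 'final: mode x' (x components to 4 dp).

1 0.4246 2->1
2 1.6356 1->0
final: 0 -0.0327

Mode 2: guard c·x = -1.0215 hit at Δt = 0.4246 (t = 0.4246), x⁻ = (1.0215) → reset → x⁺ = (0.6691), jump to mode 1
Mode 1: guard c·x = -0.6080 hit at Δt = 1.2110 (t = 1.6356), x⁻ = (0.6080) → reset → x⁺ = (0.6266), jump to mode 0
Mode 0: flow for 0.8146 to horizon, guard not reached → x = (-0.0327)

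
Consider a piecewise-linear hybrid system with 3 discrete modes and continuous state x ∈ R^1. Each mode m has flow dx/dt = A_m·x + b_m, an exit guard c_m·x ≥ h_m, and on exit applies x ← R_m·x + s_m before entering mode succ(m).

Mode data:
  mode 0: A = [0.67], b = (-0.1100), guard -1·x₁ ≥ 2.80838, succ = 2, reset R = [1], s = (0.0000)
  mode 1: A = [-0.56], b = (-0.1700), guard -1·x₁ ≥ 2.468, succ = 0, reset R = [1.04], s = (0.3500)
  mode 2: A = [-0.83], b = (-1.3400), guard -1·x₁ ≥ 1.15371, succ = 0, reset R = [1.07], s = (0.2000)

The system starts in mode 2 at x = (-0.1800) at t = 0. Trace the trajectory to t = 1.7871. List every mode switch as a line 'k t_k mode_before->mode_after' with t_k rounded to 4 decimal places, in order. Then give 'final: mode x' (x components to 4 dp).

1 1.3683 2->0
final: 0 -1.4227

Mode 2: guard c·x = 1.1537 hit at Δt = 1.3683 (t = 1.3683), x⁻ = (-1.1537) → reset → x⁺ = (-1.0345), jump to mode 0
Mode 0: flow for 0.4188 to horizon, guard not reached → x = (-1.4227)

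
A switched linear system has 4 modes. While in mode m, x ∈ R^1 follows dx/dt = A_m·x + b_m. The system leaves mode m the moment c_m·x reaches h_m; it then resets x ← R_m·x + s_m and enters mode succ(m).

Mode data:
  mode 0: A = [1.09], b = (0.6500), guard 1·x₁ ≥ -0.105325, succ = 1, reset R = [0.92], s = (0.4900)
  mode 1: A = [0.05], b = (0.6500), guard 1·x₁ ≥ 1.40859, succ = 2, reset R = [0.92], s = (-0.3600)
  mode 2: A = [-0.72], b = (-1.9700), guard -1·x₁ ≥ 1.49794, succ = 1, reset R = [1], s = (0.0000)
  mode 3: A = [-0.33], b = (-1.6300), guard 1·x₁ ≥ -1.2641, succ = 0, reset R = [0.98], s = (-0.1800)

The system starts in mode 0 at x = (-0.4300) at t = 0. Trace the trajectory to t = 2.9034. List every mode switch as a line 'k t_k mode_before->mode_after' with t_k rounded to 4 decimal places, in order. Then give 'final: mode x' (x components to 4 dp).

1 0.9931 0->1
2 2.4548 1->2
final: 2 -0.0777

Mode 0: guard c·x = -0.1053 hit at Δt = 0.9931 (t = 0.9931), x⁻ = (-0.1053) → reset → x⁺ = (0.3931), jump to mode 1
Mode 1: guard c·x = 1.4086 hit at Δt = 1.4617 (t = 2.4548), x⁻ = (1.4086) → reset → x⁺ = (0.9359), jump to mode 2
Mode 2: flow for 0.4486 to horizon, guard not reached → x = (-0.0777)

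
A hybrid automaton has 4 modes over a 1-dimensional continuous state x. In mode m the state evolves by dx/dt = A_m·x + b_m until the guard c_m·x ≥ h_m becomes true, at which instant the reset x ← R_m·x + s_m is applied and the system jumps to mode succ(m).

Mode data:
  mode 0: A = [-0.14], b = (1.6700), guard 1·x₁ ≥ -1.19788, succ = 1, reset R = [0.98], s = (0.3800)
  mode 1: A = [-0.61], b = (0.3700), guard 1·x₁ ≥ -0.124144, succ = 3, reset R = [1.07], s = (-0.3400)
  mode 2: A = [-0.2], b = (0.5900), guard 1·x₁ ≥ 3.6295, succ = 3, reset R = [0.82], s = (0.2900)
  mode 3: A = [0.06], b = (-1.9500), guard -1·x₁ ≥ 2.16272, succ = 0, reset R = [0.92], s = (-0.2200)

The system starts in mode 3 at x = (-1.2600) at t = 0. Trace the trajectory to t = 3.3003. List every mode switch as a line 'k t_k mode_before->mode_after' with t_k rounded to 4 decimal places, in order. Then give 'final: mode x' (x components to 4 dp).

Mode 3: guard c·x = 2.1627 hit at Δt = 0.4398 (t = 0.4398), x⁻ = (-2.1627) → reset → x⁺ = (-2.2097), jump to mode 0
Mode 0: guard c·x = -1.1979 hit at Δt = 0.5304 (t = 0.9702), x⁻ = (-1.1979) → reset → x⁺ = (-0.7939), jump to mode 1
Mode 1: guard c·x = -0.1241 hit at Δt = 1.0665 (t = 2.0367), x⁻ = (-0.1241) → reset → x⁺ = (-0.4728), jump to mode 3
Mode 3: guard c·x = 2.1627 hit at Δt = 0.8330 (t = 2.8697), x⁻ = (-2.1627) → reset → x⁺ = (-2.2097), jump to mode 0
Mode 0: flow for 0.4306 to horizon, guard not reached → x = (-1.3826)

1 0.4398 3->0
2 0.9702 0->1
3 2.0367 1->3
4 2.8697 3->0
final: 0 -1.3826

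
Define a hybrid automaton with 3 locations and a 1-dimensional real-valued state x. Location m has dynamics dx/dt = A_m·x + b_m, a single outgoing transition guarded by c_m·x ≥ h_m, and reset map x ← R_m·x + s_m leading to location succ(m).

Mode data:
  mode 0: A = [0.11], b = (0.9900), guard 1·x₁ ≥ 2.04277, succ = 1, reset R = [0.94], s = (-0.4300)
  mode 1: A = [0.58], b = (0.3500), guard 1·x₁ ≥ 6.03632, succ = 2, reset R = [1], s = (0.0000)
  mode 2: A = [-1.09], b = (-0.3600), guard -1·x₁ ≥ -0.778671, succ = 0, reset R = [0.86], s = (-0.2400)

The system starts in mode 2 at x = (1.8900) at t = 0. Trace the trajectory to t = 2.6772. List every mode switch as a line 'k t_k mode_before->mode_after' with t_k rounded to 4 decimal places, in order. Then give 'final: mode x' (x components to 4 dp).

1 0.6369 2->0
2 2.0725 0->1
final: 1 2.3697

Mode 2: guard c·x = -0.7787 hit at Δt = 0.6369 (t = 0.6369), x⁻ = (0.7787) → reset → x⁺ = (0.4297), jump to mode 0
Mode 0: guard c·x = 2.0428 hit at Δt = 1.4356 (t = 2.0725), x⁻ = (2.0428) → reset → x⁺ = (1.4902), jump to mode 1
Mode 1: flow for 0.6047 to horizon, guard not reached → x = (2.3697)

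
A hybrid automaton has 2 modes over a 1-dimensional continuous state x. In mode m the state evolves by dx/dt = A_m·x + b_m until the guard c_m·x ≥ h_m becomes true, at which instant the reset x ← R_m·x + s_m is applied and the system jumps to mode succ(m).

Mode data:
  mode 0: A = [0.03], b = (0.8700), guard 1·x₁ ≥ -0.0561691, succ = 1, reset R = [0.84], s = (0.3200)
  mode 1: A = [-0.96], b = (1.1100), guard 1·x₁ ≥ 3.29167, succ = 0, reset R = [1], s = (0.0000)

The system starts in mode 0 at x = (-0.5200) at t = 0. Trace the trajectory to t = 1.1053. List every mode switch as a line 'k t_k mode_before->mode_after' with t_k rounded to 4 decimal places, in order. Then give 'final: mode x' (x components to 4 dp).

1 0.5385 0->1
final: 1 0.6436

Mode 0: guard c·x = -0.0562 hit at Δt = 0.5385 (t = 0.5385), x⁻ = (-0.0562) → reset → x⁺ = (0.2728), jump to mode 1
Mode 1: flow for 0.5668 to horizon, guard not reached → x = (0.6436)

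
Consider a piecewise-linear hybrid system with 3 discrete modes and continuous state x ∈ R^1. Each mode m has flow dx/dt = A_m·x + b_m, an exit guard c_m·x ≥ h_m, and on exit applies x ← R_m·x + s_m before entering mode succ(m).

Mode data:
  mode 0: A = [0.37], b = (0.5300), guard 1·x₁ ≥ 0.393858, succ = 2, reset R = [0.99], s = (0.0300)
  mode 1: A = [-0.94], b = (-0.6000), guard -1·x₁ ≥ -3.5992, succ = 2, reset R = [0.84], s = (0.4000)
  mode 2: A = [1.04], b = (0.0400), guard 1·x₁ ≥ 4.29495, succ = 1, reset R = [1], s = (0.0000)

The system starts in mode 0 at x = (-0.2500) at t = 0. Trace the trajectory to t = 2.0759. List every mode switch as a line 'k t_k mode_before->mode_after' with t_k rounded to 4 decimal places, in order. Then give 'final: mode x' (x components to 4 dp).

Mode 0: guard c·x = 0.3939 hit at Δt = 1.1749 (t = 1.1749), x⁻ = (0.3939) → reset → x⁺ = (0.4199), jump to mode 2
Mode 2: flow for 0.9010 to horizon, guard not reached → x = (1.1315)

1 1.1749 0->2
final: 2 1.1315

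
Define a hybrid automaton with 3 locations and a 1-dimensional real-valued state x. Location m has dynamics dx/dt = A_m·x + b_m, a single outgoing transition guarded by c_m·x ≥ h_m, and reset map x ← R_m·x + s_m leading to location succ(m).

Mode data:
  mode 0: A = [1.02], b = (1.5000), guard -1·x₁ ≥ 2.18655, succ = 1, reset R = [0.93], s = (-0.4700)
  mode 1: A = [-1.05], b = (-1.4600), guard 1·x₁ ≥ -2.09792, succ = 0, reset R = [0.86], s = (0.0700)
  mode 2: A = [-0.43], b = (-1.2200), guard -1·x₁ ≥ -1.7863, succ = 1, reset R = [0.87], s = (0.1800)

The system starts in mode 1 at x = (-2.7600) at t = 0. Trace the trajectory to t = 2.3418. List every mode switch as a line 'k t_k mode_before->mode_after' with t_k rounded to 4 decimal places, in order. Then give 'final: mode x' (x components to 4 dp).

1 0.6291 1->0
2 1.6086 0->1
3 2.0402 1->0
final: 0 -1.8292

Mode 1: guard c·x = -2.0979 hit at Δt = 0.6291 (t = 0.6291), x⁻ = (-2.0979) → reset → x⁺ = (-1.7342), jump to mode 0
Mode 0: guard c·x = 2.1865 hit at Δt = 0.9795 (t = 1.6086), x⁻ = (-2.1866) → reset → x⁺ = (-2.5035), jump to mode 1
Mode 1: guard c·x = -2.0979 hit at Δt = 0.4316 (t = 2.0402), x⁻ = (-2.0979) → reset → x⁺ = (-1.7342), jump to mode 0
Mode 0: flow for 0.3016 to horizon, guard not reached → x = (-1.8292)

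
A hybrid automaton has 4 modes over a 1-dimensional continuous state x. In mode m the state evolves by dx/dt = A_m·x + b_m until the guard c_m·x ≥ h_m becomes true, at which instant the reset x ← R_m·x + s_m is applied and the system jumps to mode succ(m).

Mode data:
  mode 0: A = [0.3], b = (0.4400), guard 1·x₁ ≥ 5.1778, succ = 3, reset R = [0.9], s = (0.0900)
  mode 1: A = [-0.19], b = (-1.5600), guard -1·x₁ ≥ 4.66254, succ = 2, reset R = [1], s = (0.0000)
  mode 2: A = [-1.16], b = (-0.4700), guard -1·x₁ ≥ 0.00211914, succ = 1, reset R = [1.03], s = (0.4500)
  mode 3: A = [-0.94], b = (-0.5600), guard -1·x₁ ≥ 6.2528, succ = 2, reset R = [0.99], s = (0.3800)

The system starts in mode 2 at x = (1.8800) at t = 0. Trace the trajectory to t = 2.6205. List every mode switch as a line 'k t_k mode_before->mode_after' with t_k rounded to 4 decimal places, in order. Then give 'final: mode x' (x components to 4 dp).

1 1.4958 2->1
final: 1 -1.2181

Mode 2: guard c·x = 0.0021 hit at Δt = 1.4958 (t = 1.4958), x⁻ = (-0.0021) → reset → x⁺ = (0.4478), jump to mode 1
Mode 1: flow for 1.1247 to horizon, guard not reached → x = (-1.2181)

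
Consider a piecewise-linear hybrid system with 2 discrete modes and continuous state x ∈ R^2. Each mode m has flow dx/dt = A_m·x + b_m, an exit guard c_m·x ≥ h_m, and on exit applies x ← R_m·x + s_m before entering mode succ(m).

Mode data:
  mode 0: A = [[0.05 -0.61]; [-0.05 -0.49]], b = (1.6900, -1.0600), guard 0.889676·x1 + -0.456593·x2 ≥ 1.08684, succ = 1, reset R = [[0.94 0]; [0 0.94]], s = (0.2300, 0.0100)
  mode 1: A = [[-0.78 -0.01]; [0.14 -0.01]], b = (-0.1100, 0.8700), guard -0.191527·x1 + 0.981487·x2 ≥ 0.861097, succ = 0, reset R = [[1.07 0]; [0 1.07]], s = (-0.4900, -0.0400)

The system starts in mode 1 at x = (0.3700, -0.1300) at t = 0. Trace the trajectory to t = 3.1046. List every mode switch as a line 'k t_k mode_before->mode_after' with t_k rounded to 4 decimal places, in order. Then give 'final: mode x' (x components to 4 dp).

1 1.1415 1->0
2 2.1210 0->1
final: 1 0.5012 0.7209

Mode 1: guard c·x = 0.8611 hit at Δt = 1.1415 (t = 1.1415), x⁻ = (0.0653, 0.8901) → reset → x⁺ = (-0.4202, 0.9124), jump to mode 0
Mode 0: guard c·x = 1.0868 hit at Δt = 0.9795 (t = 2.1210), x⁻ = (1.0817, -0.2727) → reset → x⁺ = (1.2468, -0.2463), jump to mode 1
Mode 1: flow for 0.9836 to horizon, guard not reached → x = (0.5012, 0.7209)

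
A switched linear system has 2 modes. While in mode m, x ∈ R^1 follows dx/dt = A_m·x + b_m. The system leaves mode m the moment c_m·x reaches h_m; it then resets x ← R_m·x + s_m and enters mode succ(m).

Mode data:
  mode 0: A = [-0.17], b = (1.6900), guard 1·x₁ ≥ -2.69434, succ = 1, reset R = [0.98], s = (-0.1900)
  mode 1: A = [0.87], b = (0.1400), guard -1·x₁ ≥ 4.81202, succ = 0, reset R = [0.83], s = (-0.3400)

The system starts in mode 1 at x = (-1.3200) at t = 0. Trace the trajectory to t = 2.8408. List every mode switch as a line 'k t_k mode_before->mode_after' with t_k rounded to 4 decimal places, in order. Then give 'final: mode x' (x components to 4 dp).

1 1.5971 1->0
2 2.3148 0->1
final: 1 -4.3796

Mode 1: guard c·x = 4.8120 hit at Δt = 1.5971 (t = 1.5971), x⁻ = (-4.8120) → reset → x⁺ = (-4.3340), jump to mode 0
Mode 0: guard c·x = -2.6943 hit at Δt = 0.7177 (t = 2.3148), x⁻ = (-2.6943) → reset → x⁺ = (-2.8305), jump to mode 1
Mode 1: flow for 0.5260 to horizon, guard not reached → x = (-4.3796)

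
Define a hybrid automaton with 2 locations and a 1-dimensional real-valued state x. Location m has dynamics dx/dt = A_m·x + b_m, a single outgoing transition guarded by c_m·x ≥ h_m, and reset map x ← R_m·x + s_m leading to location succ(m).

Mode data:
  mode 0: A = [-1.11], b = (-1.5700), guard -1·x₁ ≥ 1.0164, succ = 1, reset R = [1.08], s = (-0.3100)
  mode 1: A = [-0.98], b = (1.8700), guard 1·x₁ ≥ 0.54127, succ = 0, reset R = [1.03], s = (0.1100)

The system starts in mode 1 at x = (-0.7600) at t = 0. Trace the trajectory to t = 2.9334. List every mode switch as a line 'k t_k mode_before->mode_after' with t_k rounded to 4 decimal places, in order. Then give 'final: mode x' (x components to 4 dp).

1 0.6825 1->0
2 2.1731 0->1
final: 1 0.3342

Mode 1: guard c·x = 0.5413 hit at Δt = 0.6825 (t = 0.6825), x⁻ = (0.5413) → reset → x⁺ = (0.6675), jump to mode 0
Mode 0: guard c·x = 1.0164 hit at Δt = 1.4906 (t = 2.1731), x⁻ = (-1.0164) → reset → x⁺ = (-1.4077), jump to mode 1
Mode 1: flow for 0.7603 to horizon, guard not reached → x = (0.3342)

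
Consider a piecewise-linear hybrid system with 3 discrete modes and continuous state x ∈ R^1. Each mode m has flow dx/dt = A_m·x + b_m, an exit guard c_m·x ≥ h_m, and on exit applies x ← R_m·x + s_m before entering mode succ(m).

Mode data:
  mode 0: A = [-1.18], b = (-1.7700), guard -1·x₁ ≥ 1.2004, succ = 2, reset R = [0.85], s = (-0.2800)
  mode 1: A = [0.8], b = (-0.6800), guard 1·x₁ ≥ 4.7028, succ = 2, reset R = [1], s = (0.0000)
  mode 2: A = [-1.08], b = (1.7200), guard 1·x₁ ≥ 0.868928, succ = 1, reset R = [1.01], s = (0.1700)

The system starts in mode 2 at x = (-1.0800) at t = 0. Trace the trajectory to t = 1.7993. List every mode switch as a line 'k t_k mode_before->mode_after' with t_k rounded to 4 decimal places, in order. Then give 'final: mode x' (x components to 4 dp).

1 1.2097 2->1
final: 1 1.1667

Mode 2: guard c·x = 0.8689 hit at Δt = 1.2097 (t = 1.2097), x⁻ = (0.8689) → reset → x⁺ = (1.0476), jump to mode 1
Mode 1: flow for 0.5896 to horizon, guard not reached → x = (1.1667)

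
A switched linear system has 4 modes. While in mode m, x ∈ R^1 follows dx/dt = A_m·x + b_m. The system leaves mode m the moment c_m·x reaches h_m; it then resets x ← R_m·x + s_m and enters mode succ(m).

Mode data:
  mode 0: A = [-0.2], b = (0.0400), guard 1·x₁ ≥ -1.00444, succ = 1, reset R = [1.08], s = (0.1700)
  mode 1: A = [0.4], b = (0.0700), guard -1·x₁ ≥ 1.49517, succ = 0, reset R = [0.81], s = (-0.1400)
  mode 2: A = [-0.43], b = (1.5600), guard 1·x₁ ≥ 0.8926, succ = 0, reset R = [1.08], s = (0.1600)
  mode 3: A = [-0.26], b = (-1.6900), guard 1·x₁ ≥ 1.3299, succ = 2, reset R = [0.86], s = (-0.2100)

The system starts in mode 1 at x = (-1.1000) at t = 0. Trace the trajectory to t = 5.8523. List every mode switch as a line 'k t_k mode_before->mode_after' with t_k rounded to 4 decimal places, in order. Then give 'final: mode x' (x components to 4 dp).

Mode 1: guard c·x = 1.4952 hit at Δt = 0.8893 (t = 0.8893), x⁻ = (-1.4952) → reset → x⁺ = (-1.3511), jump to mode 0
Mode 0: guard c·x = -1.0044 hit at Δt = 1.2647 (t = 2.1540), x⁻ = (-1.0044) → reset → x⁺ = (-0.9148), jump to mode 1
Mode 1: guard c·x = 1.4952 hit at Δt = 1.4479 (t = 3.6019), x⁻ = (-1.4952) → reset → x⁺ = (-1.3511), jump to mode 0
Mode 0: guard c·x = -1.0044 hit at Δt = 1.2647 (t = 4.8666), x⁻ = (-1.0044) → reset → x⁺ = (-0.9148), jump to mode 1
Mode 1: flow for 0.9857 to horizon, guard not reached → x = (-1.2724)

1 0.8893 1->0
2 2.1540 0->1
3 3.6019 1->0
4 4.8666 0->1
final: 1 -1.2724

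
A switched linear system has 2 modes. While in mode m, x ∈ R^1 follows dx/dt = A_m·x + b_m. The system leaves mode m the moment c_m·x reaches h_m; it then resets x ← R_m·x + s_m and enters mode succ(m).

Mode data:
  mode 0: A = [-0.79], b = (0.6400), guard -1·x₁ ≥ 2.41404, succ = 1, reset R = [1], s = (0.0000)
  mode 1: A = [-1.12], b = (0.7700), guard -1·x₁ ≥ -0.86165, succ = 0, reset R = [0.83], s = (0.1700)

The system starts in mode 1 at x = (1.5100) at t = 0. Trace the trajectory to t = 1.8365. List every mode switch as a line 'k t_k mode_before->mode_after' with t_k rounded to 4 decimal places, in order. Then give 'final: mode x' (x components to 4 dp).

1 1.3861 1->0
final: 0 0.8627

Mode 1: guard c·x = -0.8617 hit at Δt = 1.3861 (t = 1.3861), x⁻ = (0.8617) → reset → x⁺ = (0.8852), jump to mode 0
Mode 0: flow for 0.4504 to horizon, guard not reached → x = (0.8627)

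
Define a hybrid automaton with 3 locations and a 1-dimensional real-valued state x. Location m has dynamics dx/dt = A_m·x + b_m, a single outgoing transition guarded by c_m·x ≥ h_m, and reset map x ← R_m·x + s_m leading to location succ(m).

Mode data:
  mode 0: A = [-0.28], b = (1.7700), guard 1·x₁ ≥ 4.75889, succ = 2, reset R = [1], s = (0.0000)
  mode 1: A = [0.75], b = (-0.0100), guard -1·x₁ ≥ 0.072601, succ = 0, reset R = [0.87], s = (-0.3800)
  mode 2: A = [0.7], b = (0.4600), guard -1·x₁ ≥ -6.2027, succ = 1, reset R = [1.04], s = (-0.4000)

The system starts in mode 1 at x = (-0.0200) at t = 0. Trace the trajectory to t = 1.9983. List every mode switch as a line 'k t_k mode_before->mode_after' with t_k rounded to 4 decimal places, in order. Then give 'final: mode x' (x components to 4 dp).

1 1.2627 1->0
final: 0 0.8160

Mode 1: guard c·x = 0.0726 hit at Δt = 1.2627 (t = 1.2627), x⁻ = (-0.0726) → reset → x⁺ = (-0.4432), jump to mode 0
Mode 0: flow for 0.7356 to horizon, guard not reached → x = (0.8160)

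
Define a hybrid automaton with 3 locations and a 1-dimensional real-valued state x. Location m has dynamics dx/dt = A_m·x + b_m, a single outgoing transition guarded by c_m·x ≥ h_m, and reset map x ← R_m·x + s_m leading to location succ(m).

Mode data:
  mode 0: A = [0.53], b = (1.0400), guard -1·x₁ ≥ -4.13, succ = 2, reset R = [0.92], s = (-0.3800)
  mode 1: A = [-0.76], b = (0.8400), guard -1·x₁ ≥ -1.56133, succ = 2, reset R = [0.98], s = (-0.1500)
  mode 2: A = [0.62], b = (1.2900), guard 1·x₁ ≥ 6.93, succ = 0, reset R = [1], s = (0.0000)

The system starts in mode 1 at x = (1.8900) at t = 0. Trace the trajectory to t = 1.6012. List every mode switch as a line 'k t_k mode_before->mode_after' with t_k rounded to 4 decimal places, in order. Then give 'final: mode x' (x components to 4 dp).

Mode 1: guard c·x = -1.5613 hit at Δt = 0.7141 (t = 0.7141), x⁻ = (1.5613) → reset → x⁺ = (1.3801), jump to mode 2
Mode 2: flow for 0.8871 to horizon, guard not reached → x = (3.9178)

1 0.7141 1->2
final: 2 3.9178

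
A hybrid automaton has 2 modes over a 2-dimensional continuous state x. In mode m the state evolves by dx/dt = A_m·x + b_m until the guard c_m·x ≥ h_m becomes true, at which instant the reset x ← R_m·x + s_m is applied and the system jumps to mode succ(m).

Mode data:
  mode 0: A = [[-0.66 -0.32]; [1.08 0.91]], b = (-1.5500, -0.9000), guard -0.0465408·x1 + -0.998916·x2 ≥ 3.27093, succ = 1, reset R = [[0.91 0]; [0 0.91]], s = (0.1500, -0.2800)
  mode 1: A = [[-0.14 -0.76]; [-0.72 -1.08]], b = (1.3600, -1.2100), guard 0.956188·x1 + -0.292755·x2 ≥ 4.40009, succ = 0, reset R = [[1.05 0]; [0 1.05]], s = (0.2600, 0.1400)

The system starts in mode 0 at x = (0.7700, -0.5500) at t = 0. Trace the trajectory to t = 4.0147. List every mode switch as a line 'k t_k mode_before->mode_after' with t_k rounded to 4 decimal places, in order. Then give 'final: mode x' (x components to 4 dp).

Mode 0: guard c·x = 3.2709 hit at Δt = 1.1718 (t = 1.1718), x⁻ = (-0.4635, -3.2529) → reset → x⁺ = (-0.2718, -3.2401), jump to mode 1
Mode 1: guard c·x = 4.4001 hit at Δt = 1.2842 (t = 2.4560), x⁻ = (3.7495, -2.7836) → reset → x⁺ = (4.1969, -2.7827), jump to mode 0
Mode 0: guard c·x = 3.2709 hit at Δt = 1.0989 (t = 3.5549), x⁻ = (1.5183, -3.3452) → reset → x⁺ = (1.5317, -3.3242), jump to mode 1
Mode 1: flow for 0.4598 to horizon, guard not reached → x = (3.1085, -3.0878)

1 1.1718 0->1
2 2.4560 1->0
3 3.5549 0->1
final: 1 3.1085 -3.0878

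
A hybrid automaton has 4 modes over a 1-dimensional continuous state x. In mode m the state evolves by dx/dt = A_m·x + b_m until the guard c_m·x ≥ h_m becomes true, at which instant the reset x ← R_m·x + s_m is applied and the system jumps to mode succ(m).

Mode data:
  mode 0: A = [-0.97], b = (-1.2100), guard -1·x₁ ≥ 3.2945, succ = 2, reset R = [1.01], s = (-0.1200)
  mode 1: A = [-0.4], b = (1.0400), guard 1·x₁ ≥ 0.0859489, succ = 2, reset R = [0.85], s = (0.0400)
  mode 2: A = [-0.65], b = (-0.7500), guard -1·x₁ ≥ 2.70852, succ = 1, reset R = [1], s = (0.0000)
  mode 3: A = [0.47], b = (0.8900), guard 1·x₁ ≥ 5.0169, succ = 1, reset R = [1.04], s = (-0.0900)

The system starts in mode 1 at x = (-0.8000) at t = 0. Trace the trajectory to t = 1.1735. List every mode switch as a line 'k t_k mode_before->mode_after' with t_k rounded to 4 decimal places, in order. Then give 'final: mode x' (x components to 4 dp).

Mode 1: guard c·x = 0.0859 hit at Δt = 0.7547 (t = 0.7547), x⁻ = (0.0859) → reset → x⁺ = (0.1131), jump to mode 2
Mode 2: flow for 0.4188 to horizon, guard not reached → x = (-0.1889)

1 0.7547 1->2
final: 2 -0.1889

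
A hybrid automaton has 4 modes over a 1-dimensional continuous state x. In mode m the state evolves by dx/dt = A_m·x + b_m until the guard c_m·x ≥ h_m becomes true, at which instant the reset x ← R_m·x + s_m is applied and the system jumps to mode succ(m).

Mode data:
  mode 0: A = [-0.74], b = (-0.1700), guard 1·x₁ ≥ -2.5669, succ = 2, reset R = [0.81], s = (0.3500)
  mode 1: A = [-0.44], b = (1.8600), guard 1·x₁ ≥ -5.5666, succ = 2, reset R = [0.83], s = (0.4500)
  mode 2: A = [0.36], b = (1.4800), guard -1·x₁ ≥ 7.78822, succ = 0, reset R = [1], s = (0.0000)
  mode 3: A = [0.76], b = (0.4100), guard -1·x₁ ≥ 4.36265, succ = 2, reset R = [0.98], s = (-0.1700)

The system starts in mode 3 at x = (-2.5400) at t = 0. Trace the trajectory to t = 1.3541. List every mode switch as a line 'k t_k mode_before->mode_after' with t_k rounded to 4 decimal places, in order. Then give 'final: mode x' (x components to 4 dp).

Mode 3: guard c·x = 4.3627 hit at Δt = 0.8522 (t = 0.8522), x⁻ = (-4.3627) → reset → x⁺ = (-4.4454), jump to mode 2
Mode 2: flow for 0.5019 to horizon, guard not reached → x = (-4.5116)

1 0.8522 3->2
final: 2 -4.5116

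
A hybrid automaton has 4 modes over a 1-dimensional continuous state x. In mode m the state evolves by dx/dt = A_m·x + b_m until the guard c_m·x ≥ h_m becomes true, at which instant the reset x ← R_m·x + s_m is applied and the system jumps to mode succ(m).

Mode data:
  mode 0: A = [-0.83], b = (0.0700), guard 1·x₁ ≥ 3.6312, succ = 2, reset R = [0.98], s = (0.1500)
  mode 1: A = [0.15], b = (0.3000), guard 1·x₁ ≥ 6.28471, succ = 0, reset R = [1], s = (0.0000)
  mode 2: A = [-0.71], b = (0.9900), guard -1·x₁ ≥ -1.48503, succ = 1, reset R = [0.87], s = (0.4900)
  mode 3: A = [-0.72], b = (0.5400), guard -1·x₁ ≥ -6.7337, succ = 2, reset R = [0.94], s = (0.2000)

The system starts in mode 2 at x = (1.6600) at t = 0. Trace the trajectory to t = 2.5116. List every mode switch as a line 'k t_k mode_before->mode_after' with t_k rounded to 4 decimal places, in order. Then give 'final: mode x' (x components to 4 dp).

Mode 2: guard c·x = -1.4850 hit at Δt = 1.5140 (t = 1.5140), x⁻ = (1.4850) → reset → x⁺ = (1.7820), jump to mode 1
Mode 1: flow for 0.9976 to horizon, guard not reached → x = (2.3924)

1 1.5140 2->1
final: 1 2.3924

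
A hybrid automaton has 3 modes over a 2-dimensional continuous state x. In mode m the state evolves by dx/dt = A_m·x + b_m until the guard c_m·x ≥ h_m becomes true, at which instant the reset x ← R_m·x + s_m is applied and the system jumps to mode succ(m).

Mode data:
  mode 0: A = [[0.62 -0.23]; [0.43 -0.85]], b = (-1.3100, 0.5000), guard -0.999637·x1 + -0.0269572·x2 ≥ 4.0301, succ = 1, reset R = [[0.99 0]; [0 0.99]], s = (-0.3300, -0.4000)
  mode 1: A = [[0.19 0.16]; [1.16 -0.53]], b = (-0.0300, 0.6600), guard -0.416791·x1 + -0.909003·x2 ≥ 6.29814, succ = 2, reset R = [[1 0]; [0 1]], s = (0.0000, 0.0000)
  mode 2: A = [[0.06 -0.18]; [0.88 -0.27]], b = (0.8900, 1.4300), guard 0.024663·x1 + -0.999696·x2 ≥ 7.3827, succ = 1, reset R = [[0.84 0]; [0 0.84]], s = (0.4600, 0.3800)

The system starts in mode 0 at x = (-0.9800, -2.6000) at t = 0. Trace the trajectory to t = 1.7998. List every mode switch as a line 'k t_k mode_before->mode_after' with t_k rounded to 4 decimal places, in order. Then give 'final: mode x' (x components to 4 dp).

Mode 0: guard c·x = 4.0301 hit at Δt = 1.3023 (t = 1.3023), x⁻ = (-3.9959, -1.3227) → reset → x⁺ = (-4.2859, -1.7095), jump to mode 1
Mode 1: flow for 0.4975 to horizon, guard not reached → x = (-4.9376, -3.3632)

1 1.3023 0->1
final: 1 -4.9376 -3.3632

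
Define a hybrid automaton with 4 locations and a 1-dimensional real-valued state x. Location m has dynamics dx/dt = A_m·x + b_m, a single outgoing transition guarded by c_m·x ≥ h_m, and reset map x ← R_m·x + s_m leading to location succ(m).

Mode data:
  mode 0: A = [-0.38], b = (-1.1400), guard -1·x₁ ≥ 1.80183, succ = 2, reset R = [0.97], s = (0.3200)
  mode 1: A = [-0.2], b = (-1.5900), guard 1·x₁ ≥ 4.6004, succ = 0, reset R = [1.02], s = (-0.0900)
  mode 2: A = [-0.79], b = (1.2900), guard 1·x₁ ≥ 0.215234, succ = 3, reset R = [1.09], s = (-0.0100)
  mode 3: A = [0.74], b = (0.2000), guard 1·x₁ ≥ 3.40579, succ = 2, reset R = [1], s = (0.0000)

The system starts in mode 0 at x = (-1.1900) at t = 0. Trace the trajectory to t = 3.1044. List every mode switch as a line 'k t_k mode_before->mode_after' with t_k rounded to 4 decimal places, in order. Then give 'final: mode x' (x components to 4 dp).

Mode 0: guard c·x = 1.8018 hit at Δt = 1.0856 (t = 1.0856), x⁻ = (-1.8018) → reset → x⁺ = (-1.4278), jump to mode 2
Mode 2: guard c·x = 0.2152 hit at Δt = 0.9742 (t = 2.0598), x⁻ = (0.2152) → reset → x⁺ = (0.2246), jump to mode 3
Mode 3: flow for 1.0446 to horizon, guard not reached → x = (0.8018)

1 1.0856 0->2
2 2.0598 2->3
final: 3 0.8018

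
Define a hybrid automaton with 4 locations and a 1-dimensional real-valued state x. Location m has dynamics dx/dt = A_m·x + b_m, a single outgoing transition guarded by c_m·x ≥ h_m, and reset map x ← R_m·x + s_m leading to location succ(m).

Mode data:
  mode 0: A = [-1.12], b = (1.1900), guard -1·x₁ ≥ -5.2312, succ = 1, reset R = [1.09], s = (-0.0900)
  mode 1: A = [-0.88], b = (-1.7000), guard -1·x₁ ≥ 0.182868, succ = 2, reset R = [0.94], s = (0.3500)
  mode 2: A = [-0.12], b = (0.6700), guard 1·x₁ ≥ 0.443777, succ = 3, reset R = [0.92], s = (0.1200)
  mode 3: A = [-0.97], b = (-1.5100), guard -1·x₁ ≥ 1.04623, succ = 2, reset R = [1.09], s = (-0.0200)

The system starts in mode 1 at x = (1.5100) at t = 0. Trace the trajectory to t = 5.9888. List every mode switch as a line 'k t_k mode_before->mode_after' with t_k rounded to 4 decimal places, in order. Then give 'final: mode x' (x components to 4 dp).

1 0.7693 1->2
2 1.1893 2->3
3 2.6400 3->2
4 4.9037 2->3
final: 3 -0.8289

Mode 1: guard c·x = 0.1829 hit at Δt = 0.7693 (t = 0.7693), x⁻ = (-0.1829) → reset → x⁺ = (0.1781), jump to mode 2
Mode 2: guard c·x = 0.4438 hit at Δt = 0.4200 (t = 1.1893), x⁻ = (0.4438) → reset → x⁺ = (0.5283), jump to mode 3
Mode 3: guard c·x = 1.0462 hit at Δt = 1.4507 (t = 2.6400), x⁻ = (-1.0462) → reset → x⁺ = (-1.1604), jump to mode 2
Mode 2: guard c·x = 0.4438 hit at Δt = 2.2637 (t = 4.9037), x⁻ = (0.4438) → reset → x⁺ = (0.5283), jump to mode 3
Mode 3: flow for 1.0851 to horizon, guard not reached → x = (-0.8289)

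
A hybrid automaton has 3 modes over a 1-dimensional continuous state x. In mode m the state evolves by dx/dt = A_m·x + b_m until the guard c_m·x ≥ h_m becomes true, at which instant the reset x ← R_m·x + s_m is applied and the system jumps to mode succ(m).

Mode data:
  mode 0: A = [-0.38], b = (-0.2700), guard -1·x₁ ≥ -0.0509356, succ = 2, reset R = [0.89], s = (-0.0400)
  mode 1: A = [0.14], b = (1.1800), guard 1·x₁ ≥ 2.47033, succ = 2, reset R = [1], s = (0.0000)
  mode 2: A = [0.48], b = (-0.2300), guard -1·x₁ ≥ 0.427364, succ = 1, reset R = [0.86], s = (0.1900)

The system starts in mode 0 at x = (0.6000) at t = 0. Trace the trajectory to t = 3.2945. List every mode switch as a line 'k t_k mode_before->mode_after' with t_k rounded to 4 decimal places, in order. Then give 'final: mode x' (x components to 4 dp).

Mode 0: guard c·x = -0.0509 hit at Δt = 1.4288 (t = 1.4288), x⁻ = (0.0509) → reset → x⁺ = (0.0053), jump to mode 2
Mode 2: guard c·x = 0.4274 hit at Δt = 1.3516 (t = 2.7804), x⁻ = (-0.4274) → reset → x⁺ = (-0.1775), jump to mode 1
Mode 1: flow for 0.5141 to horizon, guard not reached → x = (0.4382)

1 1.4288 0->2
2 2.7804 2->1
final: 1 0.4382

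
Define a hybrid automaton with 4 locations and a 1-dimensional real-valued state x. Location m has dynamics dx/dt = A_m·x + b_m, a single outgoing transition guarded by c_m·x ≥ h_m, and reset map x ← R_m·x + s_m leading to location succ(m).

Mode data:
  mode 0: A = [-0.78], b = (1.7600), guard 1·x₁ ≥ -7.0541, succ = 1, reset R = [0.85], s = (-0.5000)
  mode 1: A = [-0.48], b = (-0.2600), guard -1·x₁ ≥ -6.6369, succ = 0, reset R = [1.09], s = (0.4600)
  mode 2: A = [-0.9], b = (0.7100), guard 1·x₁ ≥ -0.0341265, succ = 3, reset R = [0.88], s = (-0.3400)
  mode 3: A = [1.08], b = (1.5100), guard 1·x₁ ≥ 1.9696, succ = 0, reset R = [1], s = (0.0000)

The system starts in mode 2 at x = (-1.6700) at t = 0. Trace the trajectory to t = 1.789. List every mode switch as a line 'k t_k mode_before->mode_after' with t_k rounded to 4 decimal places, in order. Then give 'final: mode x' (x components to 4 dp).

1 1.2161 2->3
final: 3 0.5106

Mode 2: guard c·x = -0.0341 hit at Δt = 1.2161 (t = 1.2161), x⁻ = (-0.0341) → reset → x⁺ = (-0.3700), jump to mode 3
Mode 3: flow for 0.5729 to horizon, guard not reached → x = (0.5106)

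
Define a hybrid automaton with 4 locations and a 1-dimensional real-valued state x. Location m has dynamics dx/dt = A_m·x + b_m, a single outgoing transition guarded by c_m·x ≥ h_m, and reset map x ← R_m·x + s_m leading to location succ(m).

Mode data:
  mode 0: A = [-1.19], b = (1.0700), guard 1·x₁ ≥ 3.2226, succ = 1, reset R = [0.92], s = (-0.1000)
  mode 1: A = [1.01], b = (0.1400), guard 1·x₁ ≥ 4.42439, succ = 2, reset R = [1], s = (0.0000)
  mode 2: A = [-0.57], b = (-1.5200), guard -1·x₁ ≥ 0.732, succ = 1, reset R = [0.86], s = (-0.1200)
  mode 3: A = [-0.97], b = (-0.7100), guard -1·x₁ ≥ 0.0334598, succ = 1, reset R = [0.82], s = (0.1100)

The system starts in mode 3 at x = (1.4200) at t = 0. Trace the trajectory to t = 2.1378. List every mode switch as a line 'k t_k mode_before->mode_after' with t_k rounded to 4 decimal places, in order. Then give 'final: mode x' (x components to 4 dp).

Mode 3: guard c·x = 0.0335 hit at Δt = 1.1600 (t = 1.1600), x⁻ = (-0.0335) → reset → x⁺ = (0.0826), jump to mode 1
Mode 1: flow for 0.9778 to horizon, guard not reached → x = (0.4552)

1 1.1600 3->1
final: 1 0.4552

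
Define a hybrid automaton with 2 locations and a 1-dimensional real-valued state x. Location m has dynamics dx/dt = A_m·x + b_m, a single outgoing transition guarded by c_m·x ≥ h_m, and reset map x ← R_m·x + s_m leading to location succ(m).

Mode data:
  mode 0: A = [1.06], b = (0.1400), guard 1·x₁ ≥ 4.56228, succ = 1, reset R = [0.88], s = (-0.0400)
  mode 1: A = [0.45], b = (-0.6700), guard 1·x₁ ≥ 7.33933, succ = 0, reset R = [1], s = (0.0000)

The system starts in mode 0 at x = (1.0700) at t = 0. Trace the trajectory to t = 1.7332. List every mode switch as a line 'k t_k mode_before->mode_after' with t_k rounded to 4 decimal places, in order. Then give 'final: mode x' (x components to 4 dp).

1 1.2852 0->1
final: 1 4.5301

Mode 0: guard c·x = 4.5623 hit at Δt = 1.2852 (t = 1.2852), x⁻ = (4.5623) → reset → x⁺ = (3.9748), jump to mode 1
Mode 1: flow for 0.4480 to horizon, guard not reached → x = (4.5301)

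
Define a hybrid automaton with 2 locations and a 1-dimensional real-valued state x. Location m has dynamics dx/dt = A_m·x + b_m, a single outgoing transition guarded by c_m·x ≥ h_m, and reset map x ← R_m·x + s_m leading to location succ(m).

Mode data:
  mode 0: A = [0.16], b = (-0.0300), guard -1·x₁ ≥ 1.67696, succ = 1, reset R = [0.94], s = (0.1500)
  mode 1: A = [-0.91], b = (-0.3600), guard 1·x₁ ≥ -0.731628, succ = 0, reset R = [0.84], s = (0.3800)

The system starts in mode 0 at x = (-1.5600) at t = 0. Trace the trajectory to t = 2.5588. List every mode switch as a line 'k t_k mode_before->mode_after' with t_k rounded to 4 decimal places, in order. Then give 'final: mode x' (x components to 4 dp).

Mode 0: guard c·x = 1.6770 hit at Δt = 0.4049 (t = 0.4049), x⁻ = (-1.6770) → reset → x⁺ = (-1.4263), jump to mode 1
Mode 1: guard c·x = -0.7316 hit at Δt = 1.2317 (t = 1.6366), x⁻ = (-0.7316) → reset → x⁺ = (-0.2346), jump to mode 0
Mode 0: flow for 0.9222 to horizon, guard not reached → x = (-0.3017)

1 0.4049 0->1
2 1.6366 1->0
final: 0 -0.3017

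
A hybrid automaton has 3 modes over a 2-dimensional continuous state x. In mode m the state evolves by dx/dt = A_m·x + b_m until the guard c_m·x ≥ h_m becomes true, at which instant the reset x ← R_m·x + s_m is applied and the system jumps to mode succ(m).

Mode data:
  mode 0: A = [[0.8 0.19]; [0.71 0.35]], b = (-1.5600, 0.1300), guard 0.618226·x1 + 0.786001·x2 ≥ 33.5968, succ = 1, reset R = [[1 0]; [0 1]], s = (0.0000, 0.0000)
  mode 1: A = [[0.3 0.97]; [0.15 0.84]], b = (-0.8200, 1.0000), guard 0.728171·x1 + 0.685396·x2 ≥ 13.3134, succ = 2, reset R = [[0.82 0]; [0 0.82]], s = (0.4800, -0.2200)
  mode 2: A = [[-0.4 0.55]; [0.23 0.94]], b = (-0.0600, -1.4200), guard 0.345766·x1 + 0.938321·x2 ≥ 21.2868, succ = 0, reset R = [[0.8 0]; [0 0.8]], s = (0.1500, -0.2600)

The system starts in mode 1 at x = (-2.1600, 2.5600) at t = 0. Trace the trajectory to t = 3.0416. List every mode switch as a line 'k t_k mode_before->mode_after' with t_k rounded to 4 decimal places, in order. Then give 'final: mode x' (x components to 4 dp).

1 1.5560 1->2
2 2.2378 2->0
final: 0 16.6397 27.6360

Mode 1: guard c·x = 13.3134 hit at Δt = 1.5560 (t = 1.5560), x⁻ = (6.4502, 12.5716) → reset → x⁺ = (5.7692, 10.0887), jump to mode 2
Mode 2: guard c·x = 21.2868 hit at Δt = 0.6818 (t = 2.2378), x⁻ = (9.0793, 19.3404) → reset → x⁺ = (7.4135, 15.2123), jump to mode 0
Mode 0: flow for 0.8038 to horizon, guard not reached → x = (16.6397, 27.6360)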